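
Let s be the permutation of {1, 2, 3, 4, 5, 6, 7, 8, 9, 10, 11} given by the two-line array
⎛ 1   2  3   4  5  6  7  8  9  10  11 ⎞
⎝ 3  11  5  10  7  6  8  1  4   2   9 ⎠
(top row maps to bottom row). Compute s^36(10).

Tracing 10 → 2 → … returns to 10 after 5 steps, so 10 lies in a 5-cycle (2, 11, 9, 4, 10).
On a 5-cycle, s^5 is the identity, so s^36 = s^1 there (36 ≡ 1 mod 5).
Stepping 1 place around the cycle: 10 → 2.

2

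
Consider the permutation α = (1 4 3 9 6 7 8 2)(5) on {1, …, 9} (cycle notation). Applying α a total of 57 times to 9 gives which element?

9 lies in the 8-cycle (1 4 3 9 6 7 8 2).
Since the cycle has length 8, α^57 acts on it the same as α^1 (57 mod 8 = 1).
Advancing 1 step from 9: 9 → 6.

6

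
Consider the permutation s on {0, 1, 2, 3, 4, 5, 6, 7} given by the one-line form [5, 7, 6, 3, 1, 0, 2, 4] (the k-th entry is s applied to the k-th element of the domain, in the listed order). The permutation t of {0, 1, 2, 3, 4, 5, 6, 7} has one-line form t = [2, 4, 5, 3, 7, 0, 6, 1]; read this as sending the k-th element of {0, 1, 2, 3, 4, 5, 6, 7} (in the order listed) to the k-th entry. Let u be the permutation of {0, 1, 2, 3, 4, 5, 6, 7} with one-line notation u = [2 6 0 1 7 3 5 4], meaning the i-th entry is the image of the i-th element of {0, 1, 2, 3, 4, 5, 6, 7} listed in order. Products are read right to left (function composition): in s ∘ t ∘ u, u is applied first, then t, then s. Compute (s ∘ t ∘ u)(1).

2

(s ∘ t ∘ u)(1) = s(t(u(1))). u(1) = 6, then t(6) = 6, then s(6) = 2, so the result is 2.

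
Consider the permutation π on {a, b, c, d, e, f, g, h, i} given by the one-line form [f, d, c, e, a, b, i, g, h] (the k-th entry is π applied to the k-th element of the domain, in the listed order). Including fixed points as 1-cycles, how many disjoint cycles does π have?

3

The cycle decomposition is (a, f, b, d, e)(c)(g, i, h), which has 3 cycles (counting 1-cycles).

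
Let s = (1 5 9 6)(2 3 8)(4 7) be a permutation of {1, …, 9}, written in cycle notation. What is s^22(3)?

8

3 lies in the 3-cycle (2 3 8).
On a 3-cycle, s^3 is the identity, so s^22 = s^1 there (22 ≡ 1 mod 3).
Stepping 1 place around the cycle: 3 → 8.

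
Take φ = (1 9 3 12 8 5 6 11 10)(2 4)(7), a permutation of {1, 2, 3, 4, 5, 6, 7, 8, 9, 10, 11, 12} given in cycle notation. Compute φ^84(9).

8

9 lies in the 9-cycle (1 9 3 12 8 5 6 11 10).
Powers repeat with period 9 on this cycle, and 84 mod 9 = 3, so φ^84(9) = φ^3(9).
Stepping 3 places around the cycle: 9 → 3 → 12 → 8.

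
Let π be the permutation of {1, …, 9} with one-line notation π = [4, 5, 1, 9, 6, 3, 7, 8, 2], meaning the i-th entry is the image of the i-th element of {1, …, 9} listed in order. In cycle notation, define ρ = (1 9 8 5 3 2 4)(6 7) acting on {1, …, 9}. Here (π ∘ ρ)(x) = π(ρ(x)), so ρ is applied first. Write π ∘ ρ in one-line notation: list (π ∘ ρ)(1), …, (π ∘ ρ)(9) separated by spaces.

(π ∘ ρ)(x) = π(ρ(x)). Computing each image: π(ρ(1)) = π(9) = 2, π(ρ(2)) = π(4) = 9, π(ρ(3)) = π(2) = 5, π(ρ(4)) = π(1) = 4, π(ρ(5)) = π(3) = 1, π(ρ(6)) = π(7) = 7, π(ρ(7)) = π(6) = 3, π(ρ(8)) = π(5) = 6, π(ρ(9)) = π(8) = 8.
Hence π ∘ ρ = [2 9 5 4 1 7 3 6 8].

2 9 5 4 1 7 3 6 8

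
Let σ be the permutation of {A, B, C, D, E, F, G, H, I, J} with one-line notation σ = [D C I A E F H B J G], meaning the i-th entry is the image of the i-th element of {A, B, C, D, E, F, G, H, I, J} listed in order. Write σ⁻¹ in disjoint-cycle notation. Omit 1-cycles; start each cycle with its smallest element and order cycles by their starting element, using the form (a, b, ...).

(A, D)(B, H, G, J, I, C)

First write σ in disjoint cycles: (A, D)(B, C, I, J, G, H).
Reversing each cycle (and rotating so the smallest element leads) gives σ⁻¹ = (A, D)(B, H, G, J, I, C).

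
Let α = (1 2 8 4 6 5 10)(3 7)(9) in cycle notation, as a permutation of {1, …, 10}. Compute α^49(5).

5 lies in the 7-cycle (1 2 8 4 6 5 10).
Since the cycle has length 7, α^49 acts on it the same as α^0 (49 mod 7 = 0).
So α^49(5) = 5.

5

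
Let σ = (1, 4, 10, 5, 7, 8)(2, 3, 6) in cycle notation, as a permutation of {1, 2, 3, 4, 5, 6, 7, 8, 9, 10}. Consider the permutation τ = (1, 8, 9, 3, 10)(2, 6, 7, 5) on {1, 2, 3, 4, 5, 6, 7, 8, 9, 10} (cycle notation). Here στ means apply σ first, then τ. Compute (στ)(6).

6

First apply σ: σ(6) = 2, then τ(2) = 6. Thus (στ)(6) = 6.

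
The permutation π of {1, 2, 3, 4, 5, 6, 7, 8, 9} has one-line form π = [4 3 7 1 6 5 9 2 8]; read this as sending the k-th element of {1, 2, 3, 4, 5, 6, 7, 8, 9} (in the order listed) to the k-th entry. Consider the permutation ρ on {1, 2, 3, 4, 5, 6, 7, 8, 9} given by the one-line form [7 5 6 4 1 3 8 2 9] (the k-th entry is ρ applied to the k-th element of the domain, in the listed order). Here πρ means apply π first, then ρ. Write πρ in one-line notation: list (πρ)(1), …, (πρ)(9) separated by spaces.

(πρ)(x) = ρ(π(x)). Computing each image: ρ(π(1)) = ρ(4) = 4, ρ(π(2)) = ρ(3) = 6, ρ(π(3)) = ρ(7) = 8, ρ(π(4)) = ρ(1) = 7, ρ(π(5)) = ρ(6) = 3, ρ(π(6)) = ρ(5) = 1, ρ(π(7)) = ρ(9) = 9, ρ(π(8)) = ρ(2) = 5, ρ(π(9)) = ρ(8) = 2.
Hence πρ = [4 6 8 7 3 1 9 5 2].

4 6 8 7 3 1 9 5 2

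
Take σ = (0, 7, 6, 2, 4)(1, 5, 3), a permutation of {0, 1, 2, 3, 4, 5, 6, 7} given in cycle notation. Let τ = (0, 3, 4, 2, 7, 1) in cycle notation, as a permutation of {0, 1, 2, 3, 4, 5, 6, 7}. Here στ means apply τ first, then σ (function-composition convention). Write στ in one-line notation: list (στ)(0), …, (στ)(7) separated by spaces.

1 7 6 0 4 3 2 5

Chase each element through τ then σ: 0 → 3 → 1; 1 → 0 → 7; 2 → 7 → 6; 3 → 4 → 0; 4 → 2 → 4; 5 → 5 → 3; 6 → 6 → 2; 7 → 1 → 5.
So στ in one-line form is 1 7 6 0 4 3 2 5.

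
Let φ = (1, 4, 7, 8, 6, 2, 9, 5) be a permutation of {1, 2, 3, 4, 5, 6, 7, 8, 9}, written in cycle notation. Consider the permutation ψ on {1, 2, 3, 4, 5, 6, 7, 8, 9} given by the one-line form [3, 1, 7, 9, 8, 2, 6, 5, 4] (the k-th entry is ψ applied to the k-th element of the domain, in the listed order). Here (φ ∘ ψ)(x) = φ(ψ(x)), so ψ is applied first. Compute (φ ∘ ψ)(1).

3

ψ(1) = 3, then φ(3) = 3; composing gives (φ ∘ ψ)(1) = 3.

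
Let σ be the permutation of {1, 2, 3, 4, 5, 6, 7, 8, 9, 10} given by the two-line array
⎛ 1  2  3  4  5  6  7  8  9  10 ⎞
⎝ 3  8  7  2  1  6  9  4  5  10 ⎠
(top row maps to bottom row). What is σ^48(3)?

5

Tracing 3 → 7 → … returns to 3 after 5 steps, so 3 lies in a 5-cycle (1, 3, 7, 9, 5).
On a 5-cycle, σ^5 is the identity, so σ^48 = σ^3 there (48 ≡ 3 mod 5).
Stepping 3 places around the cycle: 3 → 7 → 9 → 5.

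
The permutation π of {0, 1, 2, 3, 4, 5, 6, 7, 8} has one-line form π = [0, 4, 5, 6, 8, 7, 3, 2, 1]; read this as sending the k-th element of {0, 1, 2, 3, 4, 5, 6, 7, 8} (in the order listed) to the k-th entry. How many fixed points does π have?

The fixed points (elements with π(x) = x) are {0}, so there is 1.

1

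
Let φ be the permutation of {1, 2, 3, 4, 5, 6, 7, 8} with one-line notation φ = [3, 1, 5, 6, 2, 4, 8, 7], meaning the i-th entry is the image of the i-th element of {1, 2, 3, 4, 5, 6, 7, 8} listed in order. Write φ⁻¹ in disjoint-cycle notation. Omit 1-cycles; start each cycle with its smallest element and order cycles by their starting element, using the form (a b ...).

First write φ in disjoint cycles: (1 3 5 2)(4 6)(7 8).
The inverse reverses every cycle; in canonical form, φ⁻¹ = (1 2 5 3)(4 6)(7 8).

(1 2 5 3)(4 6)(7 8)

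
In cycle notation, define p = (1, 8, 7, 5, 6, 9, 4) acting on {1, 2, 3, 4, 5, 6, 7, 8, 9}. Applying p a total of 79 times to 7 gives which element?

6

7 lies in the 7-cycle (1, 8, 7, 5, 6, 9, 4).
Since the cycle has length 7, p^79 acts on it the same as p^2 (79 mod 7 = 2).
Advancing 2 steps from 7: 7 → 5 → 6.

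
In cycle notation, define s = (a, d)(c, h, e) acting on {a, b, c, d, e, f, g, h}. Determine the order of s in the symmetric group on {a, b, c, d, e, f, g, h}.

6

The disjoint cycles have lengths 3, 2, 1, 1, 1.
The order of s is the least common multiple of its cycle lengths: lcm(3, 2) = 6.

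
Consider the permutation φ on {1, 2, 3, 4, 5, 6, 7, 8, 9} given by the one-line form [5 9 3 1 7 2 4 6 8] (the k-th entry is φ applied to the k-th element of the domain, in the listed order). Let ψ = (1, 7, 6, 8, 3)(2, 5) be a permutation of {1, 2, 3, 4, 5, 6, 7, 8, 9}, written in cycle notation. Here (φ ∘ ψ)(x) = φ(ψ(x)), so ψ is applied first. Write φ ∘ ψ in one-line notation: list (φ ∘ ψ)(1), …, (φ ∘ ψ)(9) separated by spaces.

4 7 5 1 9 6 2 3 8

(φ ∘ ψ)(x) = φ(ψ(x)). Computing each image: φ(ψ(1)) = φ(7) = 4, φ(ψ(2)) = φ(5) = 7, φ(ψ(3)) = φ(1) = 5, φ(ψ(4)) = φ(4) = 1, φ(ψ(5)) = φ(2) = 9, φ(ψ(6)) = φ(8) = 6, φ(ψ(7)) = φ(6) = 2, φ(ψ(8)) = φ(3) = 3, φ(ψ(9)) = φ(9) = 8.
Hence φ ∘ ψ = [4 7 5 1 9 6 2 3 8].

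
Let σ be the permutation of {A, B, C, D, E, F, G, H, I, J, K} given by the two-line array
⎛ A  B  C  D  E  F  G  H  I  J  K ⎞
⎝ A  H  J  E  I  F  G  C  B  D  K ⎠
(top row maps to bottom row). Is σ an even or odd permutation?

In disjoint-cycle form the cycle lengths are 7, 1, 1, 1, 1.
A cycle of length ℓ contributes ℓ−1 transpositions, so σ is a product of 6 transpositions — even.

even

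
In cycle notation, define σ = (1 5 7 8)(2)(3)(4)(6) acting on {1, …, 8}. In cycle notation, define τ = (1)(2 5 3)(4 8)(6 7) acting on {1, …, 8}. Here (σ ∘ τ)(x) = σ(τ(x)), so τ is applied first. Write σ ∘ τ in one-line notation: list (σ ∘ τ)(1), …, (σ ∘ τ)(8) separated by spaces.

(σ ∘ τ)(x) = σ(τ(x)). Computing each image: σ(τ(1)) = σ(1) = 5, σ(τ(2)) = σ(5) = 7, σ(τ(3)) = σ(2) = 2, σ(τ(4)) = σ(8) = 1, σ(τ(5)) = σ(3) = 3, σ(τ(6)) = σ(7) = 8, σ(τ(7)) = σ(6) = 6, σ(τ(8)) = σ(4) = 4.
Hence σ ∘ τ = [5 7 2 1 3 8 6 4].

5 7 2 1 3 8 6 4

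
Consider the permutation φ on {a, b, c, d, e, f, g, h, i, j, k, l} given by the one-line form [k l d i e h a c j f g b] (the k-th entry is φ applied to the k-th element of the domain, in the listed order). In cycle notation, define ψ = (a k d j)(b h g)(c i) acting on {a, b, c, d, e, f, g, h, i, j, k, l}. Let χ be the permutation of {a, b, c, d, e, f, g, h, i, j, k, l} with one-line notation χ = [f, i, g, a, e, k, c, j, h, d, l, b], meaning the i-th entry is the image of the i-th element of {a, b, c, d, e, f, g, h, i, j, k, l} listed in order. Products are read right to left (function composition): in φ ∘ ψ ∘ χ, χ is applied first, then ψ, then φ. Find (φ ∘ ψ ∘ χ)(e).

Apply the permutations in order: χ(e) = e, then ψ(e) = e, then φ(e) = e. So (φ ∘ ψ ∘ χ)(e) = e.

e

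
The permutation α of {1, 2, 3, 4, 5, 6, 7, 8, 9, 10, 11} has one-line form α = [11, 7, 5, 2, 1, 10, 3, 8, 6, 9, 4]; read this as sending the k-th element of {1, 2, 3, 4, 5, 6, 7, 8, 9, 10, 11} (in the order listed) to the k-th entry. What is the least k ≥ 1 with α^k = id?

21

The disjoint-cycle form of α has cycle lengths 7, 3, 1.
Since disjoint cycles commute, ord(α) = lcm(7, 3) = 21.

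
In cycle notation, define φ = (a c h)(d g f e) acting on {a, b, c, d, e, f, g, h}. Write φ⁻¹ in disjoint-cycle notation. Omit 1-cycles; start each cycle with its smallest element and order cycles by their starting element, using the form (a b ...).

If φ sends a → b within a cycle, φ⁻¹ sends b → a; equivalently, reverse each cycle.
After reversing and putting each cycle's least element first, φ⁻¹ = (a h c)(d e f g).

(a h c)(d e f g)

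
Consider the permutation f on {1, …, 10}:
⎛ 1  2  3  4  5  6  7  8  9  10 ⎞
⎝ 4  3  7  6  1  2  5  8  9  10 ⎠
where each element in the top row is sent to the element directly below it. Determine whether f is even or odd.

In disjoint-cycle form the cycle lengths are 7, 1, 1, 1.
A cycle of length ℓ contributes ℓ−1 transpositions, so f is a product of 6 transpositions — even.

even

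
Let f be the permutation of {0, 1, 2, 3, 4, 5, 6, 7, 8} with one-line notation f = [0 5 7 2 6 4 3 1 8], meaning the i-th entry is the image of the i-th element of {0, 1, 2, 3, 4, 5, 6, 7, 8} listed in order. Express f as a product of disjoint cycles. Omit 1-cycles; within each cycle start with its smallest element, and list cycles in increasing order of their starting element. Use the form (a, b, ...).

(1, 5, 4, 6, 3, 2, 7)

Iterating f from 1 gives 1 → 5 → 4 → 6 → 3 → 2 → 7 → 1; that is the 7-cycle (1, 5, 4, 6, 3, 2, 7).
Continuing from each remaining unvisited element yields (1, 5, 4, 6, 3, 2, 7).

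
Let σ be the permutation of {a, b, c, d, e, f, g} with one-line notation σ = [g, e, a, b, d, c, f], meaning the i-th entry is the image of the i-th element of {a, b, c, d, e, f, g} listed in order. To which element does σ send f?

c

f is element number 6 of the domain, and entry number 6 of the one-line form is c, so σ(f) = c.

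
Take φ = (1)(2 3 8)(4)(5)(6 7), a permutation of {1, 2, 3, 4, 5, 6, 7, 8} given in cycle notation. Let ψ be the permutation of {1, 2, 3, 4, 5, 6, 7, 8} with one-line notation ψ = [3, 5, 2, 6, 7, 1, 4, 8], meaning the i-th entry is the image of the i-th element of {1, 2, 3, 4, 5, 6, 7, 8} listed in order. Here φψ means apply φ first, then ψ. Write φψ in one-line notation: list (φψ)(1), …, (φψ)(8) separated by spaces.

3 2 8 6 7 4 1 5

For each element, apply φ then ψ: 1 → 1 → 3; 2 → 3 → 2; 3 → 8 → 8; 4 → 4 → 6; 5 → 5 → 7; 6 → 7 → 4; 7 → 6 → 1; 8 → 2 → 5.
Collecting the images, φψ = [3 2 8 6 7 4 1 5].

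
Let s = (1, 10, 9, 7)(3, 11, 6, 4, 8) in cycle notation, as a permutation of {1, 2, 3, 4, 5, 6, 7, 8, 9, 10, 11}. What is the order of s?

20

The disjoint cycles have lengths 5, 4, 1, 1.
Since disjoint cycles commute, ord(s) = lcm(5, 4) = 20.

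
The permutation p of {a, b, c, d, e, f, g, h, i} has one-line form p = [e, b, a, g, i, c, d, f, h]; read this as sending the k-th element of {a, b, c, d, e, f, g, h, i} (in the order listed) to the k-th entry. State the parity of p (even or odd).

even

In disjoint-cycle form the cycle lengths are 6, 2, 1.
A cycle is odd iff its length is even; p has 2 even-length cycles, so sgn(p) = (−1)^2 and p is even.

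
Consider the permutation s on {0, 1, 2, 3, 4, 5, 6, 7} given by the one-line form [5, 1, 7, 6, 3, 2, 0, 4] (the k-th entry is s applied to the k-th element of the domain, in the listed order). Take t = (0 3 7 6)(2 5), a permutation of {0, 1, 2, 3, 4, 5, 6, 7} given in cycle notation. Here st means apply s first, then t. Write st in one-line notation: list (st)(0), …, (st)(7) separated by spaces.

(st)(x) = t(s(x)). Computing each image: t(s(0)) = t(5) = 2, t(s(1)) = t(1) = 1, t(s(2)) = t(7) = 6, t(s(3)) = t(6) = 0, t(s(4)) = t(3) = 7, t(s(5)) = t(2) = 5, t(s(6)) = t(0) = 3, t(s(7)) = t(4) = 4.
Hence st = [2 1 6 0 7 5 3 4].

2 1 6 0 7 5 3 4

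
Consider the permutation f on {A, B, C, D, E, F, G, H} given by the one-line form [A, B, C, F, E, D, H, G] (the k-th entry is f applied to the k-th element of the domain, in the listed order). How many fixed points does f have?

The fixed points (elements with f(x) = x) are {A, B, C, E}, so there are 4.

4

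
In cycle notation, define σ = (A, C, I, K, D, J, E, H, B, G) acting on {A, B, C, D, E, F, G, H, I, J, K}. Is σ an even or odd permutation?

The cycle lengths are 10, 1.
A cycle is odd iff its length is even; σ has 1 even-length cycle, so sgn(σ) = (−1)^1 and σ is odd.

odd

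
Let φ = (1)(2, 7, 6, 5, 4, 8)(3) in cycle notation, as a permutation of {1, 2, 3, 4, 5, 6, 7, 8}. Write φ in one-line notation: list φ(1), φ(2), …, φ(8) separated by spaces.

1 7 3 8 4 5 6 2

Reading each image from the cycles: 1↦1, 2↦7, 3↦3, 4↦8, 5↦4, 6↦5, 7↦6, 8↦2.
Listing these in domain order gives 1 7 3 8 4 5 6 2.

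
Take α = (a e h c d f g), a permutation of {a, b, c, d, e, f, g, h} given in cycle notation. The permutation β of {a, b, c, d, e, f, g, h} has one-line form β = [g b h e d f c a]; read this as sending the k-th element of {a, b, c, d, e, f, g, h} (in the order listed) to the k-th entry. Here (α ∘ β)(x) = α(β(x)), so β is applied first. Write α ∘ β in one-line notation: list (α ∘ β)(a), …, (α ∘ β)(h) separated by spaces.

a b c h f g d e

(α ∘ β)(x) = α(β(x)). Computing each image: α(β(a)) = α(g) = a, α(β(b)) = α(b) = b, α(β(c)) = α(h) = c, α(β(d)) = α(e) = h, α(β(e)) = α(d) = f, α(β(f)) = α(f) = g, α(β(g)) = α(c) = d, α(β(h)) = α(a) = e.
Hence α ∘ β = [a b c h f g d e].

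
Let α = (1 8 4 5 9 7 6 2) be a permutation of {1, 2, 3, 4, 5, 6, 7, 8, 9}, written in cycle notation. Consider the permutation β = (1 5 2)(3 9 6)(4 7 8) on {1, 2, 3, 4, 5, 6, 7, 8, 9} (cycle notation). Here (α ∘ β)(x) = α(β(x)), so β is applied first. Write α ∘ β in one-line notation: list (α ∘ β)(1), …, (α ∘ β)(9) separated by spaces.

Chase each element through β then α: 1 → 5 → 9; 2 → 1 → 8; 3 → 9 → 7; 4 → 7 → 6; 5 → 2 → 1; 6 → 3 → 3; 7 → 8 → 4; 8 → 4 → 5; 9 → 6 → 2.
So α ∘ β in one-line form is 9 8 7 6 1 3 4 5 2.

9 8 7 6 1 3 4 5 2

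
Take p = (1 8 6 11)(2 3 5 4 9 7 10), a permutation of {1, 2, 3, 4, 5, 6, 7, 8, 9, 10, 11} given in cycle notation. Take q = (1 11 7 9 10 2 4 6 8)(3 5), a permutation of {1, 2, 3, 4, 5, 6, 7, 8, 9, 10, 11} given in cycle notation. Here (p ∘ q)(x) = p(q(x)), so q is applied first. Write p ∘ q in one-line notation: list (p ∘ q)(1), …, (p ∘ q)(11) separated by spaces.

1 9 4 11 5 6 7 8 2 3 10

For each element, apply q then p: 1 → 11 → 1; 2 → 4 → 9; 3 → 5 → 4; 4 → 6 → 11; 5 → 3 → 5; 6 → 8 → 6; 7 → 9 → 7; 8 → 1 → 8; 9 → 10 → 2; 10 → 2 → 3; 11 → 7 → 10.
Collecting the images, p ∘ q = [1 9 4 11 5 6 7 8 2 3 10].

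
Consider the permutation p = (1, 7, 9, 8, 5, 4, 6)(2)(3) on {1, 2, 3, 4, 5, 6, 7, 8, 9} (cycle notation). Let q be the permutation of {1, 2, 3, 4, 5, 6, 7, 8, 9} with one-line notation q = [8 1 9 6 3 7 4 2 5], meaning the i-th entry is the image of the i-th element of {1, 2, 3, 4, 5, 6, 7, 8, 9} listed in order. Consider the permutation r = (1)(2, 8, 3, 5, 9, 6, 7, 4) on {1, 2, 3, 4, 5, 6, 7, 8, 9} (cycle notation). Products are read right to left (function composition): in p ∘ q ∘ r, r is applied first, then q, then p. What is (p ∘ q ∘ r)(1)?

Apply the permutations in order: r(1) = 1, then q(1) = 8, then p(8) = 5. So (p ∘ q ∘ r)(1) = 5.

5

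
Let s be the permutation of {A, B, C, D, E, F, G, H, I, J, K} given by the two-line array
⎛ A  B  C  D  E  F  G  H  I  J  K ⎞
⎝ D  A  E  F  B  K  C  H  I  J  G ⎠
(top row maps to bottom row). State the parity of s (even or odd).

In disjoint-cycle form the cycle lengths are 8, 1, 1, 1.
A cycle is odd iff its length is even; s has 1 even-length cycle, so sgn(s) = (−1)^1 and s is odd.

odd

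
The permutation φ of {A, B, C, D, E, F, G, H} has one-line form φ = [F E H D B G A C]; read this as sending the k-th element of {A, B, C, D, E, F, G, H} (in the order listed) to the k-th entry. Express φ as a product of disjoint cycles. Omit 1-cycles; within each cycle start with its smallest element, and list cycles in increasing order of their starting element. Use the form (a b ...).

From A: A → F → G → A, closing the cycle (A F G).
Continuing from each remaining unvisited element yields (A F G)(B E)(C H).

(A F G)(B E)(C H)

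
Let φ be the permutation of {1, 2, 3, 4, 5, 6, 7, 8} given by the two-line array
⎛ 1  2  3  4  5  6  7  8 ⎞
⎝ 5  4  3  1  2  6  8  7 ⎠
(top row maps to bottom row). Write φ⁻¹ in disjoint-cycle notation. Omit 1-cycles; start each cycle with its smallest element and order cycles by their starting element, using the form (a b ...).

(1 4 2 5)(7 8)

The cycle decomposition of φ is (1 5 2 4)(7 8).
The inverse reverses every cycle; in canonical form, φ⁻¹ = (1 4 2 5)(7 8).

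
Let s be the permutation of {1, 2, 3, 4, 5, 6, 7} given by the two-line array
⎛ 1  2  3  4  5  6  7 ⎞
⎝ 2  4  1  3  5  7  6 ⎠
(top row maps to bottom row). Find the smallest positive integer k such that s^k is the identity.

Writing s as disjoint cycles, the cycle lengths are 4, 2, 1.
Since disjoint cycles commute, ord(s) = lcm(4, 2) = 4.

4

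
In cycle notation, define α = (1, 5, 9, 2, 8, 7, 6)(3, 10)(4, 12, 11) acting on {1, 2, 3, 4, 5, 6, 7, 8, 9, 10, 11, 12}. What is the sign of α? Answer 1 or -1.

The cycle lengths are 7, 3, 2.
A cycle of length ℓ contributes ℓ−1 transpositions, so α is a product of 6 + 2 + 1 = 9 transpositions — odd.

-1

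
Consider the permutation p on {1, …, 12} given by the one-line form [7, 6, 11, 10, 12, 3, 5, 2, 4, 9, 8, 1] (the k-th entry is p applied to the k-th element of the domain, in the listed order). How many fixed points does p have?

0

No element satisfies p(x) = x, so there are 0 fixed points.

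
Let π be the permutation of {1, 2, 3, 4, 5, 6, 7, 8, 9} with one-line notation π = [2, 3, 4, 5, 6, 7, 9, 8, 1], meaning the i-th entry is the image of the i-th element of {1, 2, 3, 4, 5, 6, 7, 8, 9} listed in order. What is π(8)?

8

8 is element number 8 of the domain, and entry number 8 of the one-line form is 8, so π(8) = 8.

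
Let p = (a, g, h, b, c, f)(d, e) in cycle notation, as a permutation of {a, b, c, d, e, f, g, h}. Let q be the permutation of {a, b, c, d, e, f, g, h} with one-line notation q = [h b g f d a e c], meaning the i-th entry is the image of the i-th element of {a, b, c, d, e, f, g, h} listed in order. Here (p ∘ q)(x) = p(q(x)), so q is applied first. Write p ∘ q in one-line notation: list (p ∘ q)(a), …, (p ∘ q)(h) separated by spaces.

Chase each element through q then p: a → h → b; b → b → c; c → g → h; d → f → a; e → d → e; f → a → g; g → e → d; h → c → f.
So p ∘ q in one-line form is b c h a e g d f.

b c h a e g d f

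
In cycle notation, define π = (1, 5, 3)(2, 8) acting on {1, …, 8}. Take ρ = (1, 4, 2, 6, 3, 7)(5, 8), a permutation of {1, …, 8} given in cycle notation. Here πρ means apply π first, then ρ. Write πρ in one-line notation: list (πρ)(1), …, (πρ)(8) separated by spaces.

Chase each element through π then ρ: 1 → 5 → 8; 2 → 8 → 5; 3 → 1 → 4; 4 → 4 → 2; 5 → 3 → 7; 6 → 6 → 3; 7 → 7 → 1; 8 → 2 → 6.
Collecting the images, πρ = [8 5 4 2 7 3 1 6].

8 5 4 2 7 3 1 6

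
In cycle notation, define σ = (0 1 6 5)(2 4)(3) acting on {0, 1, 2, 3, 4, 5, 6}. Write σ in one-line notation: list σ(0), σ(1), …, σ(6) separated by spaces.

Image by image: 0→1, 1→6, 2→4, 3→3, 4→2, 5→0, 6→5.
So the one-line form is 1 6 4 3 2 0 5.

1 6 4 3 2 0 5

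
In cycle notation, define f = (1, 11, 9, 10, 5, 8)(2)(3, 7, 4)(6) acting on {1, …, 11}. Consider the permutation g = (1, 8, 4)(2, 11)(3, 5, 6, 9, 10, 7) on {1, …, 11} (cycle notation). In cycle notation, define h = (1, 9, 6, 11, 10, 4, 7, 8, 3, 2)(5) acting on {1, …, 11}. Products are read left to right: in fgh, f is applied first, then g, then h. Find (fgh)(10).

11

(fgh)(10) = h(g(f(10))). f(10) = 5, then g(5) = 6, then h(6) = 11, so the result is 11.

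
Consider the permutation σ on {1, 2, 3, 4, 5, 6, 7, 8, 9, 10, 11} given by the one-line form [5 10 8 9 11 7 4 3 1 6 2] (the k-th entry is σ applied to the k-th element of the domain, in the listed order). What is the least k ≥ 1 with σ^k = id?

18

The disjoint-cycle form of σ has cycle lengths 9, 2.
The order is lcm(9, 2) = 18.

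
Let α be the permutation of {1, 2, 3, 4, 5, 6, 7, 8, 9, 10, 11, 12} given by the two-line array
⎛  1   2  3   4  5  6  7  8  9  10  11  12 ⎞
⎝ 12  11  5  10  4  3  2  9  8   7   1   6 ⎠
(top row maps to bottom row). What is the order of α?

10

The disjoint-cycle form of α has cycle lengths 10, 2.
Since disjoint cycles commute, ord(α) = lcm(10, 2) = 10.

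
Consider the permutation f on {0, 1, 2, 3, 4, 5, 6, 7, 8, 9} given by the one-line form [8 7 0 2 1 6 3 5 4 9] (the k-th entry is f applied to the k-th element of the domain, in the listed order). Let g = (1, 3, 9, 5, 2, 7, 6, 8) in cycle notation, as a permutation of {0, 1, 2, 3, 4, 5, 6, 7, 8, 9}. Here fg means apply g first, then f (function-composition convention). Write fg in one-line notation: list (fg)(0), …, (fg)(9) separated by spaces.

Chase each element through g then f: 0 → 0 → 8; 1 → 3 → 2; 2 → 7 → 5; 3 → 9 → 9; 4 → 4 → 1; 5 → 2 → 0; 6 → 8 → 4; 7 → 6 → 3; 8 → 1 → 7; 9 → 5 → 6.
So fg in one-line form is 8 2 5 9 1 0 4 3 7 6.

8 2 5 9 1 0 4 3 7 6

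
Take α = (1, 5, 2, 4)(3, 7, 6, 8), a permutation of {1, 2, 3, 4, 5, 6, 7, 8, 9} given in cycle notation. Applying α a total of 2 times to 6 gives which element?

6 lies in the 4-cycle (3, 7, 6, 8).
Advancing 2 steps from 6: 6 → 8 → 3.

3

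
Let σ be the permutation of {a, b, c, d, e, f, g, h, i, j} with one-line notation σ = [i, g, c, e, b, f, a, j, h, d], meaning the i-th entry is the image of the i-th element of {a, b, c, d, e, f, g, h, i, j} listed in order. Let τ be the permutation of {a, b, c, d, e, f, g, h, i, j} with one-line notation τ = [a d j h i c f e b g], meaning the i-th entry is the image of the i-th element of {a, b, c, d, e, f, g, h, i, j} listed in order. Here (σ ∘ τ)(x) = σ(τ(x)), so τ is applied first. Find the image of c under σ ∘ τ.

(σ ∘ τ)(c) = σ(τ(c)). τ(c) = j, then σ(j) = d. So (σ ∘ τ)(c) = d.

d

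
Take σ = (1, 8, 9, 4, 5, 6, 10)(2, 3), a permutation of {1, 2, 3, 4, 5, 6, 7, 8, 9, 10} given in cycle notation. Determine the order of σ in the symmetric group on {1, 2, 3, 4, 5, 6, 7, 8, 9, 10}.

14

The disjoint cycles have lengths 7, 2, 1.
The order of σ is the least common multiple of its cycle lengths: lcm(7, 2) = 14.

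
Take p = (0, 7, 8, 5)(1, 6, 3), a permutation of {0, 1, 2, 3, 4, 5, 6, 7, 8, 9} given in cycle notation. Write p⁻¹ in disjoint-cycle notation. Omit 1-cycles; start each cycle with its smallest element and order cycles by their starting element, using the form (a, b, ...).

(0, 5, 8, 7)(1, 3, 6)

Inverting a permutation written in cycle notation just reverses the order within every cycle.
After reversing and putting each cycle's least element first, p⁻¹ = (0, 5, 8, 7)(1, 3, 6).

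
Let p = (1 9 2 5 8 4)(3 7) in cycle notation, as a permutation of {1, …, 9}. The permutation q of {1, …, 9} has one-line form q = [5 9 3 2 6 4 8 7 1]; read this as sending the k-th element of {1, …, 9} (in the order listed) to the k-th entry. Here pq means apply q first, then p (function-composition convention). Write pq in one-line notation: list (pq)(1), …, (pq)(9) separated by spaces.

8 2 7 5 6 1 4 3 9

Chase each element through q then p: 1 → 5 → 8; 2 → 9 → 2; 3 → 3 → 7; 4 → 2 → 5; 5 → 6 → 6; 6 → 4 → 1; 7 → 8 → 4; 8 → 7 → 3; 9 → 1 → 9.
So pq in one-line form is 8 2 7 5 6 1 4 3 9.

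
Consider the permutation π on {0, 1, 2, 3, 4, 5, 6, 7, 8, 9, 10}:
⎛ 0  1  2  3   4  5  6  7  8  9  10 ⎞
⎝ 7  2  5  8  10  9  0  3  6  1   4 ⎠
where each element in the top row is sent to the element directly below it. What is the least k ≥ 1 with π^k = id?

20

Decomposing into disjoint cycles gives cycle lengths 5, 4, 2.
The order of π is the least common multiple of its cycle lengths: lcm(5, 4, 2) = 20.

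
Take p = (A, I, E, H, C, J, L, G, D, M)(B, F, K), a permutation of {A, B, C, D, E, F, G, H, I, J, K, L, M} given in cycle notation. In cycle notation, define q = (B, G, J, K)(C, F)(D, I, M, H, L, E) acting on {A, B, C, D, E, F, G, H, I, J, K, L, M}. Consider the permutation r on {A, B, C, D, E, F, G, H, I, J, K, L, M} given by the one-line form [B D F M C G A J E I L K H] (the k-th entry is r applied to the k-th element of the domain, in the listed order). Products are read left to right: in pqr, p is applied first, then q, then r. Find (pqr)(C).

L

(pqr)(C) = r(q(p(C))). p(C) = J, then q(J) = K, then r(K) = L, so the result is L.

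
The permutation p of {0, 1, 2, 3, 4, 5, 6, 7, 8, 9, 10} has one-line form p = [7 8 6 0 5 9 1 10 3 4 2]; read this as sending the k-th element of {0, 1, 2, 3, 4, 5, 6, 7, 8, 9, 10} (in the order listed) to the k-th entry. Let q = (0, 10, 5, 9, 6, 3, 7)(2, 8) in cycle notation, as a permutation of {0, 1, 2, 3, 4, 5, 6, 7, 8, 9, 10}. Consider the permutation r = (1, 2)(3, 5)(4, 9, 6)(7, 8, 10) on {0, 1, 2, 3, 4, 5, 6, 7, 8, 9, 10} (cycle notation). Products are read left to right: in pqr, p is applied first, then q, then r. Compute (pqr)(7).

Chase 7: p(7) = 10; q(10) = 5; r(5) = 3. Hence (pqr)(7) = 3.

3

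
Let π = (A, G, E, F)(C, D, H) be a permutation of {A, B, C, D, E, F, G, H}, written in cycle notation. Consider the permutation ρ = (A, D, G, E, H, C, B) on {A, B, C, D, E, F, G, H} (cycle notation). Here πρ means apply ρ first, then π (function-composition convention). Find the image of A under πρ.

H

(πρ)(A) = π(ρ(A)). ρ(A) = D, then π(D) = H. So (πρ)(A) = H.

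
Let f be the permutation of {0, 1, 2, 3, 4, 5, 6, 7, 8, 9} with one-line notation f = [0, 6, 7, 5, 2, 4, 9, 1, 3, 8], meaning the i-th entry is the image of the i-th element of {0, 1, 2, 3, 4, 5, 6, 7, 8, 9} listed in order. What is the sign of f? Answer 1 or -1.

1

In disjoint-cycle form the cycle lengths are 9, 1.
A cycle is odd iff its length is even; f has 0 even-length cycles, so sgn(f) = (−1)^0 and f is even.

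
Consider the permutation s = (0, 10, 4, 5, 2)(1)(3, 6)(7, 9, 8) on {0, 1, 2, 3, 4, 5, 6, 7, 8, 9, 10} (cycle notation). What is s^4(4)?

10

4 lies in the 5-cycle (0, 10, 4, 5, 2).
Stepping 4 places around the cycle: 4 → 5 → 2 → 0 → 10.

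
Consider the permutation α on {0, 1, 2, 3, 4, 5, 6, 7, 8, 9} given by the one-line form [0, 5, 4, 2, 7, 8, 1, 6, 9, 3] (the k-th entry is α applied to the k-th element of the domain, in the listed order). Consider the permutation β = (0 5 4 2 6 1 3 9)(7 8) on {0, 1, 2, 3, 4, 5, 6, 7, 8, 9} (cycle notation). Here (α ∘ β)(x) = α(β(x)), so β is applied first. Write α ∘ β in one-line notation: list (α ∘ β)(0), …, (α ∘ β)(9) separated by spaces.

8 2 1 3 4 7 5 9 6 0

Chase each element through β then α: 0 → 5 → 8; 1 → 3 → 2; 2 → 6 → 1; 3 → 9 → 3; 4 → 2 → 4; 5 → 4 → 7; 6 → 1 → 5; 7 → 8 → 9; 8 → 7 → 6; 9 → 0 → 0.
Collecting the images, α ∘ β = [8 2 1 3 4 7 5 9 6 0].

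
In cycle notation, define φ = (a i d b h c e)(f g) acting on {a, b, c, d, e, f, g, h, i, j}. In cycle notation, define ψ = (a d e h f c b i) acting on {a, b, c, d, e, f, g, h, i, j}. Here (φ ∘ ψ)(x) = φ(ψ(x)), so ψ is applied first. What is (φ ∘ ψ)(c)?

h

(φ ∘ ψ)(c) = φ(ψ(c)). ψ(c) = b, then φ(b) = h. So (φ ∘ ψ)(c) = h.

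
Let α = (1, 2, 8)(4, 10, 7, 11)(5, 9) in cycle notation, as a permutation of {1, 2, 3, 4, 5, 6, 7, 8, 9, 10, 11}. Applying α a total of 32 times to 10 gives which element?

10

10 lies in the 4-cycle (4, 10, 7, 11).
On a 4-cycle, α^4 is the identity, so α^32 = α^0 there (32 ≡ 0 mod 4).
So α^32(10) = 10.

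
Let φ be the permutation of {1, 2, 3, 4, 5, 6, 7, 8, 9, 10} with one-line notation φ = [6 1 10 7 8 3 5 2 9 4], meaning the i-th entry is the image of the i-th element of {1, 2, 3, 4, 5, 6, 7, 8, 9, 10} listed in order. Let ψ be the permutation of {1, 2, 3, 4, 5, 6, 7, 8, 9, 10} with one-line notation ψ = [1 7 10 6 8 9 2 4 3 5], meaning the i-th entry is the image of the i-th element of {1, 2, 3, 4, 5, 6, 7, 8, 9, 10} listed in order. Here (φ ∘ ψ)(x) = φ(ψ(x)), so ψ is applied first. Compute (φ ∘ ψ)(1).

(φ ∘ ψ)(1) = φ(ψ(1)). ψ(1) = 1, then φ(1) = 6. So (φ ∘ ψ)(1) = 6.

6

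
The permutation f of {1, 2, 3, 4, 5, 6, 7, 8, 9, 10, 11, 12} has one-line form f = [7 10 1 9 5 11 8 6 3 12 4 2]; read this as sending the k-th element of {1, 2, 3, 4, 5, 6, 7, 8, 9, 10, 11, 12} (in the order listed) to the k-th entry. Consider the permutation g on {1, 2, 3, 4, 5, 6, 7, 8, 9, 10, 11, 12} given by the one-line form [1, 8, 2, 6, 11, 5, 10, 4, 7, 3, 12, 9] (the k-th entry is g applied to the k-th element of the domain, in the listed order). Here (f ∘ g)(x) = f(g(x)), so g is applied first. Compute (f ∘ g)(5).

(f ∘ g)(5) = f(g(5)). g(5) = 11, then f(11) = 4. So (f ∘ g)(5) = 4.

4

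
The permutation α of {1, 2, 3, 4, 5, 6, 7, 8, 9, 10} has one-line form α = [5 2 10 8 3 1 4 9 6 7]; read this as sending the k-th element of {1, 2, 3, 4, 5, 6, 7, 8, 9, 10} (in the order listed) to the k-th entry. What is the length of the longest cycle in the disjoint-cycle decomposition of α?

9

Decomposing into disjoint cycles gives (1 5 3 10 7 4 8 9 6); the longest has length 9.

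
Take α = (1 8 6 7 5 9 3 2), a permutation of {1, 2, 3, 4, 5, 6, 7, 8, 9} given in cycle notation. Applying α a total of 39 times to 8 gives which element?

8 lies in the 8-cycle (1 8 6 7 5 9 3 2).
Since the cycle has length 8, α^39 acts on it the same as α^7 (39 mod 8 = 7).
Advancing 7 steps from 8: 8 → 6 → 7 → 5 → 9 → 3 → 2 → 1.

1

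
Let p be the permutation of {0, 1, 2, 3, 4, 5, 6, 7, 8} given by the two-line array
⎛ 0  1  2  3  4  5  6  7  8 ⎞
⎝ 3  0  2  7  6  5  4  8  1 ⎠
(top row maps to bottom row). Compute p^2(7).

1

Tracing 7 → 8 → … returns to 7 after 5 steps, so 7 lies in a 5-cycle (0 3 7 8 1).
Stepping 2 places around the cycle: 7 → 8 → 1.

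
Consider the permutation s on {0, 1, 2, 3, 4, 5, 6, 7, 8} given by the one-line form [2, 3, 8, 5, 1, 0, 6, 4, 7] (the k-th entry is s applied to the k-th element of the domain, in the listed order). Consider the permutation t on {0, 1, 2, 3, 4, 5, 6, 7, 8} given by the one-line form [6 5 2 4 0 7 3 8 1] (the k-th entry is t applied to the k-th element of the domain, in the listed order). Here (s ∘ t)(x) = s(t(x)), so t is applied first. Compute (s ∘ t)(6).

(s ∘ t)(6) = s(t(6)). t(6) = 3, then s(3) = 5. So (s ∘ t)(6) = 5.

5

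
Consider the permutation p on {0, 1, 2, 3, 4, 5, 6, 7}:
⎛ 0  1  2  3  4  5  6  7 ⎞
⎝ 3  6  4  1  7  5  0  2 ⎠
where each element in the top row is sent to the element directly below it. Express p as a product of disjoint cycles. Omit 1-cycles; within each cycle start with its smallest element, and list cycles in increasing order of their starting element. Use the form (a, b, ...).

(0, 3, 1, 6)(2, 4, 7)

Start at 0 and follow images: 0 → 3 → 1 → 6 → 0, giving the cycle (0, 3, 1, 6).
Repeating from the next unused element and collecting all non-trivial cycles gives (0, 3, 1, 6)(2, 4, 7).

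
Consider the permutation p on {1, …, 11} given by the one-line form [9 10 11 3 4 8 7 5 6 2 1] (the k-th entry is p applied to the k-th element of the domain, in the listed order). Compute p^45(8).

Tracing 8 → 5 → … returns to 8 after 8 steps, so 8 lies in an 8-cycle (1, 9, 6, 8, 5, 4, 3, 11).
Since the cycle has length 8, p^45 acts on it the same as p^5 (45 mod 8 = 5).
Advancing 5 steps from 8: 8 → 5 → 4 → 3 → 11 → 1.

1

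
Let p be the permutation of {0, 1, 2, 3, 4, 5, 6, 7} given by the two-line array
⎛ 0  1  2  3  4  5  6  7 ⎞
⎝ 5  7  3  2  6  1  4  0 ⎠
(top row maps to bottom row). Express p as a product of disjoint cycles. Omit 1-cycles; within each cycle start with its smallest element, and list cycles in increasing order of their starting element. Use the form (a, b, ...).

(0, 5, 1, 7)(2, 3)(4, 6)

Iterating p from 0 gives 0 → 5 → 1 → 7 → 0; that is the 4-cycle (0, 5, 1, 7).
Repeating from the next unused element and collecting all non-trivial cycles gives (0, 5, 1, 7)(2, 3)(4, 6).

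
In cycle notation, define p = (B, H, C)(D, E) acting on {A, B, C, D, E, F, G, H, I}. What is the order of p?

6

The disjoint cycles have lengths 3, 2, 1, 1, 1, 1.
Since disjoint cycles commute, ord(p) = lcm(3, 2) = 6.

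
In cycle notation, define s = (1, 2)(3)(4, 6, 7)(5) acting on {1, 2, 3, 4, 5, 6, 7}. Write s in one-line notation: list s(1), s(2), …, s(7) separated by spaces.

Each element maps to the next entry in its cycle (wrapping to the front): 1→2, 2→1, 3→3, 4→6, 5→5, 6→7, 7→4.
Listing these in domain order gives 2 1 3 6 5 7 4.

2 1 3 6 5 7 4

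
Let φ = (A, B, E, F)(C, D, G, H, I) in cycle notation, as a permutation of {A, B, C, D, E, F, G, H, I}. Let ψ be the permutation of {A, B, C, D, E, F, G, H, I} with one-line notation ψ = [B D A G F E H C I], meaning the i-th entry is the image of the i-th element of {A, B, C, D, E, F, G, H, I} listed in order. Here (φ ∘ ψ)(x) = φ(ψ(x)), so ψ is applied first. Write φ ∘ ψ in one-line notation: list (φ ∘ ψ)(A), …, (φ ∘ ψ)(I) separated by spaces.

(φ ∘ ψ)(x) = φ(ψ(x)). Computing each image: φ(ψ(A)) = φ(B) = E, φ(ψ(B)) = φ(D) = G, φ(ψ(C)) = φ(A) = B, φ(ψ(D)) = φ(G) = H, φ(ψ(E)) = φ(F) = A, φ(ψ(F)) = φ(E) = F, φ(ψ(G)) = φ(H) = I, φ(ψ(H)) = φ(C) = D, φ(ψ(I)) = φ(I) = C.
Hence φ ∘ ψ = [E G B H A F I D C].

E G B H A F I D C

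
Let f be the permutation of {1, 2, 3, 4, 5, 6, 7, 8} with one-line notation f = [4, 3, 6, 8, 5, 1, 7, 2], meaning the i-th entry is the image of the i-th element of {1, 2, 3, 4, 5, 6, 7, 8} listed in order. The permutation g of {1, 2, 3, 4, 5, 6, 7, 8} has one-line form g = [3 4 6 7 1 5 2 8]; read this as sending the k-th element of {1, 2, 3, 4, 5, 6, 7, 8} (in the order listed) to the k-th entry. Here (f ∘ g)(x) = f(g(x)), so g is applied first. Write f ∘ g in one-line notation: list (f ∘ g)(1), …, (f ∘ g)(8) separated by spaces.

Chase each element through g then f: 1 → 3 → 6; 2 → 4 → 8; 3 → 6 → 1; 4 → 7 → 7; 5 → 1 → 4; 6 → 5 → 5; 7 → 2 → 3; 8 → 8 → 2.
So f ∘ g in one-line form is 6 8 1 7 4 5 3 2.

6 8 1 7 4 5 3 2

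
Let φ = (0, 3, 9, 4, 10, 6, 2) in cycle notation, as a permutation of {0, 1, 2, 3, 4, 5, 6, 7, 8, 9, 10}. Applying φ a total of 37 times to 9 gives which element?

10

9 lies in the 7-cycle (0, 3, 9, 4, 10, 6, 2).
On a 7-cycle, φ^7 is the identity, so φ^37 = φ^2 there (37 ≡ 2 mod 7).
Stepping 2 places around the cycle: 9 → 4 → 10.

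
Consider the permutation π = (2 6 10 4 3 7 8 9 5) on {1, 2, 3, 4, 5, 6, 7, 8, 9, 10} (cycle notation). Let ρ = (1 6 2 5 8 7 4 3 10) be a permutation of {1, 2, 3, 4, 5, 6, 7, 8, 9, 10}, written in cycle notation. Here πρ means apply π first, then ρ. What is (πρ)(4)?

First apply π: π(4) = 3, then ρ(3) = 10. Thus (πρ)(4) = 10.

10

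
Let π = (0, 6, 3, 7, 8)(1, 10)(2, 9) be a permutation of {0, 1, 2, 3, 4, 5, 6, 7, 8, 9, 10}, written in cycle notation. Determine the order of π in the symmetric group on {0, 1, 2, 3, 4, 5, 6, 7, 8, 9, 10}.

The cycle type of π is (5, 2, 2, 1, 1).
The order is lcm(5, 2, 2) = 10.

10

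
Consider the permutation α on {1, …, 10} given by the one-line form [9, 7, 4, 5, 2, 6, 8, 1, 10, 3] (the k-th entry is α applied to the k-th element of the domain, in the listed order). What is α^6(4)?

9

Tracing 4 → 5 → … returns to 4 after 9 steps, so 4 lies in a 9-cycle (1, 9, 10, 3, 4, 5, 2, 7, 8).
Advancing 6 steps from 4: 4 → 5 → 2 → 7 → 8 → 1 → 9.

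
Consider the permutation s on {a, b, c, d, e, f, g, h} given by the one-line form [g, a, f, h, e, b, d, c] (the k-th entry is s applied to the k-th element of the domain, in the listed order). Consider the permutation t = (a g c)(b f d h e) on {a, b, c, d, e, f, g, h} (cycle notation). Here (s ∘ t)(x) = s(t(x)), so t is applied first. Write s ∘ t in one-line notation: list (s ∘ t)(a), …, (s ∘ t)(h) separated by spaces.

Chase each element through t then s: a → g → d; b → f → b; c → a → g; d → h → c; e → b → a; f → d → h; g → c → f; h → e → e.
Collecting the images, s ∘ t = [d b g c a h f e].

d b g c a h f e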